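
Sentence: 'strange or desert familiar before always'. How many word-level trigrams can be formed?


Word trigrams from [6] words:
  Trigram 1: (strange or desert)
  Trigram 2: (or desert familiar)
  Trigram 3: (desert familiar before)
  Trigram 4: (familiar before always)
Total word trigrams: 6 - 2 = 4

4


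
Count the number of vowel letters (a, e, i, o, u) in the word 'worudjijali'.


Scanning each character of 'worudjijali':
  Position 1: 'w' -> consonant (running count: 0)
  Position 2: 'o' -> vowel (running count: 1)
  Position 3: 'r' -> consonant (running count: 1)
  Position 4: 'u' -> vowel (running count: 2)
  Position 5: 'd' -> consonant (running count: 2)
  Position 6: 'j' -> consonant (running count: 2)
  Position 7: 'i' -> vowel (running count: 3)
  Position 8: 'j' -> consonant (running count: 3)
  Position 9: 'a' -> vowel (running count: 4)
  Position 10: 'l' -> consonant (running count: 4)
  Position 11: 'i' -> vowel (running count: 5)
Total vowels: 5

5


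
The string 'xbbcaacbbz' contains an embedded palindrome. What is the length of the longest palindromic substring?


Scanning 'xbbcaacbbz' for palindromic substrings.
Substring at positions 1-8: 'bbcaacbb'.
Check: reverse('bbcaacbb') = 'bbcaacbb' -> palindrome confirmed.
Neighbouring characters ('x' / 'z') break symmetry, so it cannot extend further.
No longer palindromic substring exists; longest length = 8

8


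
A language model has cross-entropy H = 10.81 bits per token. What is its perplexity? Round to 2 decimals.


Perplexity formula: PP = 2^H
H = 10.81
PP = 2^10.81
Decompose: 2^10.81 = 2^10 * 2^0.81
2^10 = 1024, 2^0.81 ~ 1.7532114
PP ~ 1024 * 1.7532114 = 1795.2884736
Rounded to 2 decimals: 1795.29

1795.29


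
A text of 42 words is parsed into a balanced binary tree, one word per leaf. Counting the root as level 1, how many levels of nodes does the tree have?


In a balanced binary tree with n leaves the deepest leaf is ceil(log2(n)) edges below the root,
so counting node levels inclusive of root and leaves gives ceil(log2(n)) + 1 levels.
log2(42) = 5.3923
ceil(5.3923) = 6
levels = 6 + 1 = 7

7


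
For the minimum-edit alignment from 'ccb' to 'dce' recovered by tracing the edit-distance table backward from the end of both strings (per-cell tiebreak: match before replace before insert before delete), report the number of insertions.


Edit distance = 2. Backtracking from cell (3, 3) with preference match > replace > insert > delete,
then listing the resulting alignment 'ccb' -> 'dce' left to right:
  Step 1: replace c->d
  Step 2: keep 'c'
  Step 3: replace b->e
Total insertions: 0

0


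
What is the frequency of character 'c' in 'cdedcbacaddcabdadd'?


Scanning 'cdedcbacaddcabdadd' for 'c':
  Position 0: 'c' -> MATCH (count: 1)
  Position 4: 'c' -> MATCH (count: 2)
  Position 7: 'c' -> MATCH (count: 3)
  Position 11: 'c' -> MATCH (count: 4)
Total occurrences of 'c': 4

4


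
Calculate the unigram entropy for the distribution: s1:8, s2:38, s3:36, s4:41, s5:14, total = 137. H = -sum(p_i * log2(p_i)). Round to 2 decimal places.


Computing entropy H = -sum(p_i * log2(p_i)):
  s1: p = 8/137 = 0.0584, -p*log2(p) = 0.2393
  s2: p = 38/137 = 0.2774, -p*log2(p) = 0.5132
  s3: p = 36/137 = 0.2628, -p*log2(p) = 0.5067
  s4: p = 41/137 = 0.2993, -p*log2(p) = 0.5209
  s5: p = 14/137 = 0.1022, -p*log2(p) = 0.3363
H = sum of terms = 2.1164
Rounded to 2 decimals: 2.12

2.12


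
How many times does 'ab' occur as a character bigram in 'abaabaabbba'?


Scanning 'abaabaabbba' for bigram 'ab':
  Position 0: 'ab' -> MATCH
  Position 1: 'ba' -> no
  Position 2: 'aa' -> no
  Position 3: 'ab' -> MATCH
  Position 4: 'ba' -> no
  Position 5: 'aa' -> no
  Position 6: 'ab' -> MATCH
  Position 7: 'bb' -> no
  Position 8: 'bb' -> no
  Position 9: 'ba' -> no
Total matches: 3

3


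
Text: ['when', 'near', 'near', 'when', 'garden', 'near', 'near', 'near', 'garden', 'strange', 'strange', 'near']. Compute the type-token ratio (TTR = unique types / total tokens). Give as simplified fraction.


Tokens: 12
Unique types: ('garden', 'near', 'strange', 'when') = 4
TTR = 4/12
Simplify: divide both by 4 -> 1/3
TTR = 1/3

1/3


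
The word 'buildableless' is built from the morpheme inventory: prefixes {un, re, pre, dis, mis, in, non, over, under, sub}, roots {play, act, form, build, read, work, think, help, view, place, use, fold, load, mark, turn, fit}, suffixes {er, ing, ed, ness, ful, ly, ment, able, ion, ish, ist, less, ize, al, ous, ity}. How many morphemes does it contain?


Segmenting 'buildableless' against the inventory:
  'build' -> root (morpheme 1)
  'able' -> suffix (morpheme 2)
  'less' -> suffix (morpheme 3)
Total morphemes: 3

3


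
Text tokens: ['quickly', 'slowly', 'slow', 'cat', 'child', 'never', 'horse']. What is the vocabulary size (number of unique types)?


Listing all tokens and tracking unique types:
  Token 1: 'quickly' -> NEW (unique so far: 1)
  Token 2: 'slowly' -> NEW (unique so far: 2)
  Token 3: 'slow' -> NEW (unique so far: 3)
  Token 4: 'cat' -> NEW (unique so far: 4)
  Token 5: 'child' -> NEW (unique so far: 5)
  Token 6: 'never' -> NEW (unique so far: 6)
  Token 7: 'horse' -> NEW (unique so far: 7)
Unique types: ('cat', 'child', 'horse', 'never', 'quickly', 'slow', 'slowly')
Vocabulary size: 7

7


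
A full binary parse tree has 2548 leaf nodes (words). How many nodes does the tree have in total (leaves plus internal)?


Leaf nodes (terminals): 2548
Internal nodes = n - 1 = 2548 - 1 = 2547
Total = leaves + internal = 2548 + 2547 = 5095

5095


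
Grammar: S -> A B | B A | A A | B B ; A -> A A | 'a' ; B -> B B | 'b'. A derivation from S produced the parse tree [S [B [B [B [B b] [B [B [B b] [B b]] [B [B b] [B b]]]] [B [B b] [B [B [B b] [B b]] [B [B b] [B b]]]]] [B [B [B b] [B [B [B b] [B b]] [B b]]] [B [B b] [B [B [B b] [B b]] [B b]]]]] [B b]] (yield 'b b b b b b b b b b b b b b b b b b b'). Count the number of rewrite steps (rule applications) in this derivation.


Every bracketed nonterminal node [X ...] in the tree is produced by exactly one rule application.
Reading the tree off as a leftmost derivation:
  Step 1: S  =>  B B   (applied S -> B B)
  Step 2: B B  =>  B B B   (applied B -> B B)
  Step 3: B B B  =>  B B B B   (applied B -> B B)
  Step 4: B B B B  =>  B B B B B   (applied B -> B B)
  Step 5: B B B B B  =>  b B B B B   (applied B -> b)
  Step 6: b B B B B  =>  b B B B B B   (applied B -> B B)
  Step 7: b B B B B B  =>  b B B B B B B   (applied B -> B B)
  Step 8: b B B B B B B  =>  b b B B B B B   (applied B -> b)
  Step 9: b b B B B B B  =>  b b b B B B B   (applied B -> b)
  Step 10: b b b B B B B  =>  b b b B B B B B   (applied B -> B B)
  Step 11: b b b B B B B B  =>  b b b b B B B B   (applied B -> b)
  Step 12: b b b b B B B B  =>  b b b b b B B B   (applied B -> b)
  Step 13: b b b b b B B B  =>  b b b b b B B B B   (applied B -> B B)
  Step 14: b b b b b B B B B  =>  b b b b b b B B B   (applied B -> b)
  Step 15: b b b b b b B B B  =>  b b b b b b B B B B   (applied B -> B B)
  Step 16: b b b b b b B B B B  =>  b b b b b b B B B B B   (applied B -> B B)
  Step 17: b b b b b b B B B B B  =>  b b b b b b b B B B B   (applied B -> b)
  Step 18: b b b b b b b B B B B  =>  b b b b b b b b B B B   (applied B -> b)
  Step 19: b b b b b b b b B B B  =>  b b b b b b b b B B B B   (applied B -> B B)
  Step 20: b b b b b b b b B B B B  =>  b b b b b b b b b B B B   (applied B -> b)
  Step 21: b b b b b b b b b B B B  =>  b b b b b b b b b b B B   (applied B -> b)
  Step 22: b b b b b b b b b b B B  =>  b b b b b b b b b b B B B   (applied B -> B B)
  Step 23: b b b b b b b b b b B B B  =>  b b b b b b b b b b B B B B   (applied B -> B B)
  Step 24: b b b b b b b b b b B B B B  =>  b b b b b b b b b b b B B B   (applied B -> b)
  Step 25: b b b b b b b b b b b B B B  =>  b b b b b b b b b b b B B B B   (applied B -> B B)
  Step 26: b b b b b b b b b b b B B B B  =>  b b b b b b b b b b b B B B B B   (applied B -> B B)
  Step 27: b b b b b b b b b b b B B B B B  =>  b b b b b b b b b b b b B B B B   (applied B -> b)
  Step 28: b b b b b b b b b b b b B B B B  =>  b b b b b b b b b b b b b B B B   (applied B -> b)
  Step 29: b b b b b b b b b b b b b B B B  =>  b b b b b b b b b b b b b b B B   (applied B -> b)
  Step 30: b b b b b b b b b b b b b b B B  =>  b b b b b b b b b b b b b b B B B   (applied B -> B B)
  Step 31: b b b b b b b b b b b b b b B B B  =>  b b b b b b b b b b b b b b b B B   (applied B -> b)
  Step 32: b b b b b b b b b b b b b b b B B  =>  b b b b b b b b b b b b b b b B B B   (applied B -> B B)
  Step 33: b b b b b b b b b b b b b b b B B B  =>  b b b b b b b b b b b b b b b B B B B   (applied B -> B B)
  Step 34: b b b b b b b b b b b b b b b B B B B  =>  b b b b b b b b b b b b b b b b B B B   (applied B -> b)
  Step 35: b b b b b b b b b b b b b b b b B B B  =>  b b b b b b b b b b b b b b b b b B B   (applied B -> b)
  Step 36: b b b b b b b b b b b b b b b b b B B  =>  b b b b b b b b b b b b b b b b b b B   (applied B -> b)
  Step 37: b b b b b b b b b b b b b b b b b b B  =>  b b b b b b b b b b b b b b b b b b b   (applied B -> b)
Final yield: b b b b b b b b b b b b b b b b b b b
Total rewrite steps: 37

37


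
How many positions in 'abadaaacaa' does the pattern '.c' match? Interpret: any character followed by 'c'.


Pattern: .c means any character followed by 'c'.
Scanning 'abadaaacaa' position-by-position:
  Pos 0: window 'ab' -> no
  Pos 1: window 'ba' -> no
  Pos 2: window 'ad' -> no
  Pos 3: window 'da' -> no
  Pos 4: window 'aa' -> no
  Pos 5: window 'aa' -> no
  Pos 6: window 'ac' -> MATCH
  Pos 7: window 'ca' -> no
  Pos 8: window 'aa' -> no
  Pos 9: window 'a' -> no
Total matches: 1

1


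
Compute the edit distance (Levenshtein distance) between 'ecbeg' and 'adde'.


Building DP table for s1='ecbeg' (len 5) and s2='adde' (len 4):
       a  d  d  e
    0  1  2  3  4
  e 1  1  2  3  3
  c 2  2  2  3  4
  b 3  3  3  3  4
  e 4  4  4  4  3
  g 5  5  5  5  4
Edit distance = dp[5][4] = 4

4


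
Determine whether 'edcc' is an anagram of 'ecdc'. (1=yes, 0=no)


Sort characters of 'edcc': 'ccde'
Sort characters of 'ecdc': 'ccde'
Sorted forms match -> they ARE anagrams
Result: 1

1


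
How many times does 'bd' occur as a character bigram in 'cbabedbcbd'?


Scanning 'cbabedbcbd' for bigram 'bd':
  Position 0: 'cb' -> no
  Position 1: 'ba' -> no
  Position 2: 'ab' -> no
  Position 3: 'be' -> no
  Position 4: 'ed' -> no
  Position 5: 'db' -> no
  Position 6: 'bc' -> no
  Position 7: 'cb' -> no
  Position 8: 'bd' -> MATCH
Total matches: 1

1


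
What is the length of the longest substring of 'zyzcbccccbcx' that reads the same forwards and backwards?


Scanning 'zyzcbccccbcx' for palindromic substrings.
Substring at positions 3-10: 'cbccccbc'.
Check: reverse('cbccccbc') = 'cbccccbc' -> palindrome confirmed.
Neighbouring characters ('z' / 'x') break symmetry, so it cannot extend further.
No longer palindromic substring exists; longest length = 8

8


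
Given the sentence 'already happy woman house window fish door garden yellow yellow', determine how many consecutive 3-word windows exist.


Word trigrams from [10] words:
  Trigram 1: (already happy woman)
  Trigram 2: (happy woman house)
  Trigram 3: (woman house window)
  Trigram 4: (house window fish)
  Trigram 5: (window fish door)
  Trigram 6: (fish door garden)
  Trigram 7: (door garden yellow)
  Trigram 8: (garden yellow yellow)
Total word trigrams: 10 - 2 = 8

8


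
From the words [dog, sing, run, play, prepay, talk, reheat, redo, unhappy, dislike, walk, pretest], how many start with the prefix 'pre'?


Checking each word for prefix 'pre':
  'dog' -> no (count: 0)
  'sing' -> no (count: 0)
  'run' -> no (count: 0)
  'play' -> no (count: 0)
  'prepay' -> YES, starts with 'pre' (count: 1)
  'talk' -> no (count: 1)
  'reheat' -> no (count: 1)
  'redo' -> no (count: 1)
  'unhappy' -> no (count: 1)
  'dislike' -> no (count: 1)
  'walk' -> no (count: 1)
  'pretest' -> YES, starts with 'pre' (count: 2)
Total with prefix 'pre': 2

2


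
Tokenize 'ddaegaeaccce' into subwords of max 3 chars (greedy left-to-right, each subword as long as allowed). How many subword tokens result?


'ddaegaeaccce' has 12 characters.
Chunking with max size 3:
  Chunk 1: 'dda' (positions 0-2)
  Chunk 2: 'ega' (positions 3-5)
  Chunk 3: 'eac' (positions 6-8)
  Chunk 4: 'cce' (positions 9-11)
Total chunks: ceil(12 / 3) = 4

4


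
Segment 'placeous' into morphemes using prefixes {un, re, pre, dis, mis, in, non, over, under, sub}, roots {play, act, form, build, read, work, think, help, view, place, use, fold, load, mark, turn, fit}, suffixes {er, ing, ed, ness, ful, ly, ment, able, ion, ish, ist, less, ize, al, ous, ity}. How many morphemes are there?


Segmenting 'placeous' against the inventory:
  'place' -> root (morpheme 1)
  'ous' -> suffix (morpheme 2)
Total morphemes: 2

2


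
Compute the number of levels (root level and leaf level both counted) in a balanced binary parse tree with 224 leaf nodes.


In a balanced binary tree with n leaves the deepest leaf is ceil(log2(n)) edges below the root,
so counting node levels inclusive of root and leaves gives ceil(log2(n)) + 1 levels.
log2(224) = 7.8074
ceil(7.8074) = 8
levels = 8 + 1 = 9

9


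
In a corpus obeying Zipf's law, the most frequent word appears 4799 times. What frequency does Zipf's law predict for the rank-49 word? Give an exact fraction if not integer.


Zipf's law: freq(rank) = f1 / rank
f1 = 4799, rank = 49
freq = 4799 / 49
GCD(4799, 49) = 1
Simplified: 4799/49

4799/49


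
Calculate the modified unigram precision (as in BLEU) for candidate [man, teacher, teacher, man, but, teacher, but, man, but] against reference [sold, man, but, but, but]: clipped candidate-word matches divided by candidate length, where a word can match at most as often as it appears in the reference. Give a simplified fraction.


Reference word counts: {'but': 3, 'man': 1, 'sold': 1}
Checking each candidate word (with clipping):
  'man' -> in reference (ref count 1, used 1/1) -> match (matches: 1)
  'teacher' -> not in reference -> no match (matches: 1)
  'teacher' -> not in reference -> no match (matches: 1)
  'man' -> ref count 1 already used up (1/1) -> clipped, no match (matches: 1)
  'but' -> in reference (ref count 3, used 1/3) -> match (matches: 2)
  'teacher' -> not in reference -> no match (matches: 2)
  'but' -> in reference (ref count 3, used 2/3) -> match (matches: 3)
  'man' -> ref count 1 already used up (1/1) -> clipped, no match (matches: 3)
  'but' -> in reference (ref count 3, used 3/3) -> match (matches: 4)
Clipped matches: 4, Candidate length: 9
Precision = 4/9

4/9


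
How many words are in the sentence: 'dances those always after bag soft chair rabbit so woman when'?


Counting words by splitting on spaces:
  Word 1: 'dances'
  Word 2: 'those'
  Word 3: 'always'
  Word 4: 'after'
  Word 5: 'bag'
  Word 6: 'soft'
  Word 7: 'chair'
  Word 8: 'rabbit'
  Word 9: 'so'
  Word 10: 'woman'
  Word 11: 'when'
Total words: 11

11


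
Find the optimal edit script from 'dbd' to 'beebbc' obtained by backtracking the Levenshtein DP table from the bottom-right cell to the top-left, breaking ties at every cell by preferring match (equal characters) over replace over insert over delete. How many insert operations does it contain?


Edit distance = 5. Backtracking from cell (3, 6) with preference match > replace > insert > delete,
then listing the resulting alignment 'dbd' -> 'beebbc' left to right:
  Step 1: insert 'b' [insertion #1]
  Step 2: insert 'e' [insertion #2]
  Step 3: insert 'e' [insertion #3]
  Step 4: replace d->b
  Step 5: keep 'b'
  Step 6: replace d->c
Total insertions: 3

3


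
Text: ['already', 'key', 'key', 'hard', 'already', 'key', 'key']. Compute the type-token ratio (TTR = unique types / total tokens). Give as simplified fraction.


Tokens: 7
Unique types: ('already', 'hard', 'key') = 3
TTR = 3/7
Already in lowest terms.

3/7


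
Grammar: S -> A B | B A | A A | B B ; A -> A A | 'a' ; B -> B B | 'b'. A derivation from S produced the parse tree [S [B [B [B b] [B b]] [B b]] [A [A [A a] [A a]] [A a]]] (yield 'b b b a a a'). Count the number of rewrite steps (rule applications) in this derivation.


Every bracketed nonterminal node [X ...] in the tree is produced by exactly one rule application.
Reading the tree off as a leftmost derivation:
  Step 1: S  =>  B A   (applied S -> B A)
  Step 2: B A  =>  B B A   (applied B -> B B)
  Step 3: B B A  =>  B B B A   (applied B -> B B)
  Step 4: B B B A  =>  b B B A   (applied B -> b)
  Step 5: b B B A  =>  b b B A   (applied B -> b)
  Step 6: b b B A  =>  b b b A   (applied B -> b)
  Step 7: b b b A  =>  b b b A A   (applied A -> A A)
  Step 8: b b b A A  =>  b b b A A A   (applied A -> A A)
  Step 9: b b b A A A  =>  b b b a A A   (applied A -> a)
  Step 10: b b b a A A  =>  b b b a a A   (applied A -> a)
  Step 11: b b b a a A  =>  b b b a a a   (applied A -> a)
Final yield: b b b a a a
Total rewrite steps: 11

11


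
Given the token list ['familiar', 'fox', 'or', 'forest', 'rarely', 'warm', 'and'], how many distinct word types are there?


Listing all tokens and tracking unique types:
  Token 1: 'familiar' -> NEW (unique so far: 1)
  Token 2: 'fox' -> NEW (unique so far: 2)
  Token 3: 'or' -> NEW (unique so far: 3)
  Token 4: 'forest' -> NEW (unique so far: 4)
  Token 5: 'rarely' -> NEW (unique so far: 5)
  Token 6: 'warm' -> NEW (unique so far: 6)
  Token 7: 'and' -> NEW (unique so far: 7)
Unique types: ('and', 'familiar', 'forest', 'fox', 'or', 'rarely', 'warm')
Vocabulary size: 7

7


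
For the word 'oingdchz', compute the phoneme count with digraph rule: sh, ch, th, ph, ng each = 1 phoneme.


Parsing 'oingdchz' greedily, digraphs first:
  'o' -> vowel phoneme (phonemes so far: 1)
  'i' -> vowel phoneme (phonemes so far: 2)
  'ng' -> digraph (1 consonant phoneme) (phonemes so far: 3)
  'd' -> consonant phoneme (phonemes so far: 4)
  'ch' -> digraph (1 consonant phoneme) (phonemes so far: 5)
  'z' -> consonant phoneme (phonemes so far: 6)
Total phonemes: 6

6


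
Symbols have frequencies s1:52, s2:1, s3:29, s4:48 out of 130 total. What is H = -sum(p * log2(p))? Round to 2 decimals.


Computing entropy H = -sum(p_i * log2(p_i)):
  s1: p = 52/130 = 0.4000, -p*log2(p) = 0.5288
  s2: p = 1/130 = 0.0077, -p*log2(p) = 0.0540
  s3: p = 29/130 = 0.2231, -p*log2(p) = 0.4828
  s4: p = 48/130 = 0.3692, -p*log2(p) = 0.5307
H = sum of terms = 1.5963
Rounded to 2 decimals: 1.60

1.60


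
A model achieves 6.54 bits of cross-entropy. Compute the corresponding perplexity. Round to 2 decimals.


Perplexity formula: PP = 2^H
H = 6.54
PP = 2^6.54
Decompose: 2^6.54 = 2^6 * 2^0.54
2^6 = 64, 2^0.54 ~ 1.4539725
PP ~ 64 * 1.4539725 = 93.0542400
Rounded to 2 decimals: 93.05

93.05


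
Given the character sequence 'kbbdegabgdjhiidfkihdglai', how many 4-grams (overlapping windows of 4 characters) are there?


String 'kbbdegabgdjhiidfkihdglai' has length L = 24.
Number of overlapping n-grams = L - n + 1
Substituting: 24 - 4 + 1 = 21

21


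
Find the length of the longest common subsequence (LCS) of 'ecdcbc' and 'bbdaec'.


DP table for LCS of 'ecdcbc' and 'bbdaec':
       b  b  d  a  e  c
    0  0  0  0  0  0  0
  e 0  0  0  0  0  1  1
  c 0  0  0  0  0  1  2
  d 0  0  0  1  1  1  2
  c 0  0  0  1  1  1  2
  b 0  1  1  1  1  1  2
  c 0  1  1  1  1  1  2
LCS: 'ec'
LCS length = 2

2


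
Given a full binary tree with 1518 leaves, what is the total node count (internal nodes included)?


Leaf nodes (terminals): 1518
Internal nodes = n - 1 = 1518 - 1 = 1517
Total = leaves + internal = 1518 + 1517 = 3035

3035


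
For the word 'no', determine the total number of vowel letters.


Scanning each character of 'no':
  Position 1: 'n' -> consonant (running count: 0)
  Position 2: 'o' -> vowel (running count: 1)
Total vowels: 1

1


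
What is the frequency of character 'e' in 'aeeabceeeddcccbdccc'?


Scanning 'aeeabceeeddcccbdccc' for 'e':
  Position 1: 'e' -> MATCH (count: 1)
  Position 2: 'e' -> MATCH (count: 2)
  Position 6: 'e' -> MATCH (count: 3)
  Position 7: 'e' -> MATCH (count: 4)
  Position 8: 'e' -> MATCH (count: 5)
Total occurrences of 'e': 5

5


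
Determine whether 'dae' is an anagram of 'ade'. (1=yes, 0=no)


Sort characters of 'dae': 'ade'
Sort characters of 'ade': 'ade'
Sorted forms match -> they ARE anagrams
Result: 1

1


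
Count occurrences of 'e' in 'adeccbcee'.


Scanning 'adeccbcee' for 'e':
  Position 2: 'e' -> MATCH (count: 1)
  Position 7: 'e' -> MATCH (count: 2)
  Position 8: 'e' -> MATCH (count: 3)
Total occurrences of 'e': 3

3


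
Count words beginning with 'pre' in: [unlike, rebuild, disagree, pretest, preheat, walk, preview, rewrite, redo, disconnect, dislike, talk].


Checking each word for prefix 'pre':
  'unlike' -> no (count: 0)
  'rebuild' -> no (count: 0)
  'disagree' -> no (count: 0)
  'pretest' -> YES, starts with 'pre' (count: 1)
  'preheat' -> YES, starts with 'pre' (count: 2)
  'walk' -> no (count: 2)
  'preview' -> YES, starts with 'pre' (count: 3)
  'rewrite' -> no (count: 3)
  'redo' -> no (count: 3)
  'disconnect' -> no (count: 3)
  'dislike' -> no (count: 3)
  'talk' -> no (count: 3)
Total with prefix 'pre': 3

3


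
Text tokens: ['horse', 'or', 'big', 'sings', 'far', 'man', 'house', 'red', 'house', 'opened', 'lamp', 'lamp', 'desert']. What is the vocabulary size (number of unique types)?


Listing all tokens and tracking unique types:
  Token 1: 'horse' -> NEW (unique so far: 1)
  Token 2: 'or' -> NEW (unique so far: 2)
  Token 3: 'big' -> NEW (unique so far: 3)
  Token 4: 'sings' -> NEW (unique so far: 4)
  Token 5: 'far' -> NEW (unique so far: 5)
  Token 6: 'man' -> NEW (unique so far: 6)
  Token 7: 'house' -> NEW (unique so far: 7)
  Token 8: 'red' -> NEW (unique so far: 8)
  Token 9: 'house' -> duplicate (unique so far: 8)
  Token 10: 'opened' -> NEW (unique so far: 9)
  Token 11: 'lamp' -> NEW (unique so far: 10)
  Token 12: 'lamp' -> duplicate (unique so far: 10)
  Token 13: 'desert' -> NEW (unique so far: 11)
Unique types: ('big', 'desert', 'far', 'horse', 'house', 'lamp', 'man', 'opened', 'or', 'red', 'sings')
Vocabulary size: 11

11


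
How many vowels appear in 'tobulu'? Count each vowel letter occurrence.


Scanning each character of 'tobulu':
  Position 1: 't' -> consonant (running count: 0)
  Position 2: 'o' -> vowel (running count: 1)
  Position 3: 'b' -> consonant (running count: 1)
  Position 4: 'u' -> vowel (running count: 2)
  Position 5: 'l' -> consonant (running count: 2)
  Position 6: 'u' -> vowel (running count: 3)
Total vowels: 3

3


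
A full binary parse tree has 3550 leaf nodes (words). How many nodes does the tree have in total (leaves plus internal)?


Leaf nodes (terminals): 3550
Internal nodes = n - 1 = 3550 - 1 = 3549
Total = leaves + internal = 3550 + 3549 = 7099

7099


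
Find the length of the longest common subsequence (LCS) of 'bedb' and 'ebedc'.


DP table for LCS of 'bedb' and 'ebedc':
       e  b  e  d  c
    0  0  0  0  0  0
  b 0  0  1  1  1  1
  e 0  1  1  2  2  2
  d 0  1  1  2  3  3
  b 0  1  2  2  3  3
LCS: 'bed'
LCS length = 3

3


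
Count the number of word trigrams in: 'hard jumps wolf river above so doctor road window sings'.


Word trigrams from [10] words:
  Trigram 1: (hard jumps wolf)
  Trigram 2: (jumps wolf river)
  Trigram 3: (wolf river above)
  Trigram 4: (river above so)
  Trigram 5: (above so doctor)
  Trigram 6: (so doctor road)
  Trigram 7: (doctor road window)
  Trigram 8: (road window sings)
Total word trigrams: 10 - 2 = 8

8


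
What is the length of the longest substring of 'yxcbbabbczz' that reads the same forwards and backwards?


Scanning 'yxcbbabbczz' for palindromic substrings.
Substring at positions 2-8: 'cbbabbc'.
Check: reverse('cbbabbc') = 'cbbabbc' -> palindrome confirmed.
Neighbouring characters ('x' / 'z') break symmetry, so it cannot extend further.
No longer palindromic substring exists; longest length = 7

7


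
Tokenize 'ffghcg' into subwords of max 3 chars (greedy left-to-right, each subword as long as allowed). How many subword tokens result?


'ffghcg' has 6 characters.
Chunking with max size 3:
  Chunk 1: 'ffg' (positions 0-2)
  Chunk 2: 'hcg' (positions 3-5)
Total chunks: ceil(6 / 3) = 2

2


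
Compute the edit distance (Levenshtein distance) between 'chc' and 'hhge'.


Building DP table for s1='chc' (len 3) and s2='hhge' (len 4):
       h  h  g  e
    0  1  2  3  4
  c 1  1  2  3  4
  h 2  1  1  2  3
  c 3  2  2  2  3
Edit distance = dp[3][4] = 3

3


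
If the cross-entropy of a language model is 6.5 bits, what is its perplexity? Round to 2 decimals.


Perplexity formula: PP = 2^H
H = 6.5
PP = 2^6.5
Decompose: 2^6.5 = 2^6 * 2^0.5 = 2^6 * sqrt(2)
2^6 = 64, sqrt(2) ~ 1.4142136
PP ~ 64 * 1.4142136 = 90.5096704
Rounded to 2 decimals: 90.51

90.51


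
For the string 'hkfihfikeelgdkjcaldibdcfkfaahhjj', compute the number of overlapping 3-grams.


String 'hkfihfikeelgdkjcaldibdcfkfaahhjj' has length L = 32.
Number of overlapping n-grams = L - n + 1
Substituting: 32 - 3 + 1 = 30

30


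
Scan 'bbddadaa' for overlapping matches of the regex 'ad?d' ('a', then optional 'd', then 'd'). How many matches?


Pattern: ad?d means 'a', then optional 'd', then 'd'.
Scanning 'bbddadaa' position-by-position:
  Pos 0: window 'bbd' -> no
  Pos 1: window 'bdd' -> no
  Pos 2: window 'dda' -> no
  Pos 3: window 'dad' -> no
  Pos 4: window 'ada' -> MATCH
  Pos 5: window 'daa' -> no
  Pos 6: window 'aa' -> no
  Pos 7: window 'a' -> no
Total matches: 1

1


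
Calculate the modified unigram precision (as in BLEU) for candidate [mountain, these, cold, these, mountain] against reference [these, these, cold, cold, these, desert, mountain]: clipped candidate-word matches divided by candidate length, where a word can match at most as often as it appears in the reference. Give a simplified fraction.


Reference word counts: {'cold': 2, 'desert': 1, 'mountain': 1, 'these': 3}
Checking each candidate word (with clipping):
  'mountain' -> in reference (ref count 1, used 1/1) -> match (matches: 1)
  'these' -> in reference (ref count 3, used 1/3) -> match (matches: 2)
  'cold' -> in reference (ref count 2, used 1/2) -> match (matches: 3)
  'these' -> in reference (ref count 3, used 2/3) -> match (matches: 4)
  'mountain' -> ref count 1 already used up (1/1) -> clipped, no match (matches: 4)
Clipped matches: 4, Candidate length: 5
Precision = 4/5

4/5


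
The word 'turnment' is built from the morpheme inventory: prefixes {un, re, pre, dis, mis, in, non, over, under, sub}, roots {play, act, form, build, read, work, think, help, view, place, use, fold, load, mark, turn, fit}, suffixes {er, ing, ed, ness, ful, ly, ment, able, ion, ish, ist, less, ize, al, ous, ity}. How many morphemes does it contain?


Segmenting 'turnment' against the inventory:
  'turn' -> root (morpheme 1)
  'ment' -> suffix (morpheme 2)
Total morphemes: 2

2


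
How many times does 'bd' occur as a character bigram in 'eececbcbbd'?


Scanning 'eececbcbbd' for bigram 'bd':
  Position 0: 'ee' -> no
  Position 1: 'ec' -> no
  Position 2: 'ce' -> no
  Position 3: 'ec' -> no
  Position 4: 'cb' -> no
  Position 5: 'bc' -> no
  Position 6: 'cb' -> no
  Position 7: 'bb' -> no
  Position 8: 'bd' -> MATCH
Total matches: 1

1


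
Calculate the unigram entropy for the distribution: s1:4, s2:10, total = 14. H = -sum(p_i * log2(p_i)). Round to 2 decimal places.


Computing entropy H = -sum(p_i * log2(p_i)):
  s1: p = 4/14 = 0.2857, -p*log2(p) = 0.5164
  s2: p = 10/14 = 0.7143, -p*log2(p) = 0.3467
H = sum of terms = 0.8631
Rounded to 2 decimals: 0.86

0.86


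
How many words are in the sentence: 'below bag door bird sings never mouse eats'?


Counting words by splitting on spaces:
  Word 1: 'below'
  Word 2: 'bag'
  Word 3: 'door'
  Word 4: 'bird'
  Word 5: 'sings'
  Word 6: 'never'
  Word 7: 'mouse'
  Word 8: 'eats'
Total words: 8

8


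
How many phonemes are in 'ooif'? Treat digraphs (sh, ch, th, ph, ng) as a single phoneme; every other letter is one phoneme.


Parsing 'ooif' greedily, digraphs first:
  'o' -> vowel phoneme (phonemes so far: 1)
  'o' -> vowel phoneme (phonemes so far: 2)
  'i' -> vowel phoneme (phonemes so far: 3)
  'f' -> consonant phoneme (phonemes so far: 4)
Total phonemes: 4

4


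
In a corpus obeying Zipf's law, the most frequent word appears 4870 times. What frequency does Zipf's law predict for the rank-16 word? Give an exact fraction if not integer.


Zipf's law: freq(rank) = f1 / rank
f1 = 4870, rank = 16
freq = 4870 / 16
GCD(4870, 16) = 2
Simplified: 2435/8

2435/8


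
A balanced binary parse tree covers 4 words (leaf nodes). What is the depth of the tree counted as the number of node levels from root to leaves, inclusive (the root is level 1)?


In a balanced binary tree with n leaves the deepest leaf is ceil(log2(n)) edges below the root,
so counting node levels inclusive of root and leaves gives ceil(log2(n)) + 1 levels.
log2(4) = 2.0000
ceil(2.0000) = 2
levels = 2 + 1 = 3

3


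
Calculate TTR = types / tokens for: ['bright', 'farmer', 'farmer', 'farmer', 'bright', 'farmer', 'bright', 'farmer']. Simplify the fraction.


Tokens: 8
Unique types: ('bright', 'farmer') = 2
TTR = 2/8
Simplify: divide both by 2 -> 1/4
TTR = 1/4

1/4


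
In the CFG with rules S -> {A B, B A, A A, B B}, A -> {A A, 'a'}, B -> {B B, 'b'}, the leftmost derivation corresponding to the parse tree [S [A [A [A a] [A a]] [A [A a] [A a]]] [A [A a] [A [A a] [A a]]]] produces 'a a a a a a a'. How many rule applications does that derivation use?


Every bracketed nonterminal node [X ...] in the tree is produced by exactly one rule application.
Reading the tree off as a leftmost derivation:
  Step 1: S  =>  A A   (applied S -> A A)
  Step 2: A A  =>  A A A   (applied A -> A A)
  Step 3: A A A  =>  A A A A   (applied A -> A A)
  Step 4: A A A A  =>  a A A A   (applied A -> a)
  Step 5: a A A A  =>  a a A A   (applied A -> a)
  Step 6: a a A A  =>  a a A A A   (applied A -> A A)
  Step 7: a a A A A  =>  a a a A A   (applied A -> a)
  Step 8: a a a A A  =>  a a a a A   (applied A -> a)
  Step 9: a a a a A  =>  a a a a A A   (applied A -> A A)
  Step 10: a a a a A A  =>  a a a a a A   (applied A -> a)
  Step 11: a a a a a A  =>  a a a a a A A   (applied A -> A A)
  Step 12: a a a a a A A  =>  a a a a a a A   (applied A -> a)
  Step 13: a a a a a a A  =>  a a a a a a a   (applied A -> a)
Final yield: a a a a a a a
Total rewrite steps: 13

13


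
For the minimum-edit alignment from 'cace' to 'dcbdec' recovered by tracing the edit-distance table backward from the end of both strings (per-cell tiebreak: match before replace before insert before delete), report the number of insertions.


Edit distance = 4. Backtracking from cell (4, 6) with preference match > replace > insert > delete,
then listing the resulting alignment 'cace' -> 'dcbdec' left to right:
  Step 1: insert 'd' [insertion #1]
  Step 2: keep 'c'
  Step 3: replace a->b
  Step 4: replace c->d
  Step 5: keep 'e'
  Step 6: insert 'c' [insertion #2]
Total insertions: 2

2


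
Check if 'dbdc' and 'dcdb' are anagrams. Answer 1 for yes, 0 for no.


Sort characters of 'dbdc': 'bcdd'
Sort characters of 'dcdb': 'bcdd'
Sorted forms match -> they ARE anagrams
Result: 1

1


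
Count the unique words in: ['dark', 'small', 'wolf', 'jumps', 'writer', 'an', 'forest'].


Listing all tokens and tracking unique types:
  Token 1: 'dark' -> NEW (unique so far: 1)
  Token 2: 'small' -> NEW (unique so far: 2)
  Token 3: 'wolf' -> NEW (unique so far: 3)
  Token 4: 'jumps' -> NEW (unique so far: 4)
  Token 5: 'writer' -> NEW (unique so far: 5)
  Token 6: 'an' -> NEW (unique so far: 6)
  Token 7: 'forest' -> NEW (unique so far: 7)
Unique types: ('an', 'dark', 'forest', 'jumps', 'small', 'wolf', 'writer')
Vocabulary size: 7

7


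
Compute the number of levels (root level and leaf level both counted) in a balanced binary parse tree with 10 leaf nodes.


In a balanced binary tree with n leaves the deepest leaf is ceil(log2(n)) edges below the root,
so counting node levels inclusive of root and leaves gives ceil(log2(n)) + 1 levels.
log2(10) = 3.3219
ceil(3.3219) = 4
levels = 4 + 1 = 5

5


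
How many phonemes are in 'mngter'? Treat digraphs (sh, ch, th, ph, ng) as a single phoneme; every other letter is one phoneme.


Parsing 'mngter' greedily, digraphs first:
  'm' -> consonant phoneme (phonemes so far: 1)
  'ng' -> digraph (1 consonant phoneme) (phonemes so far: 2)
  't' -> consonant phoneme (phonemes so far: 3)
  'e' -> vowel phoneme (phonemes so far: 4)
  'r' -> consonant phoneme (phonemes so far: 5)
Total phonemes: 5

5


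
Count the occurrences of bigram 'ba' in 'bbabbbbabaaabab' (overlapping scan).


Scanning 'bbabbbbabaaabab' for bigram 'ba':
  Position 0: 'bb' -> no
  Position 1: 'ba' -> MATCH
  Position 2: 'ab' -> no
  Position 3: 'bb' -> no
  Position 4: 'bb' -> no
  Position 5: 'bb' -> no
  Position 6: 'ba' -> MATCH
  Position 7: 'ab' -> no
  Position 8: 'ba' -> MATCH
  Position 9: 'aa' -> no
  Position 10: 'aa' -> no
  Position 11: 'ab' -> no
  Position 12: 'ba' -> MATCH
  Position 13: 'ab' -> no
Total matches: 4

4


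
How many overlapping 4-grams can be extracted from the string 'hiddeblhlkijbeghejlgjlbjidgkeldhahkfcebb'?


String 'hiddeblhlkijbeghejlgjlbjidgkeldhahkfcebb' has length L = 40.
Number of overlapping n-grams = L - n + 1
Substituting: 40 - 4 + 1 = 37

37


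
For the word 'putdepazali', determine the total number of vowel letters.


Scanning each character of 'putdepazali':
  Position 1: 'p' -> consonant (running count: 0)
  Position 2: 'u' -> vowel (running count: 1)
  Position 3: 't' -> consonant (running count: 1)
  Position 4: 'd' -> consonant (running count: 1)
  Position 5: 'e' -> vowel (running count: 2)
  Position 6: 'p' -> consonant (running count: 2)
  Position 7: 'a' -> vowel (running count: 3)
  Position 8: 'z' -> consonant (running count: 3)
  Position 9: 'a' -> vowel (running count: 4)
  Position 10: 'l' -> consonant (running count: 4)
  Position 11: 'i' -> vowel (running count: 5)
Total vowels: 5

5


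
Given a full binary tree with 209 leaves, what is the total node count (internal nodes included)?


Leaf nodes (terminals): 209
Internal nodes = n - 1 = 209 - 1 = 208
Total = leaves + internal = 209 + 208 = 417

417


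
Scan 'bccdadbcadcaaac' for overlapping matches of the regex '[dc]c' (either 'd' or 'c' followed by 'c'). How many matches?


Pattern: [dc]c means either 'd' or 'c' followed by 'c'.
Scanning 'bccdadbcadcaaac' position-by-position:
  Pos 0: window 'bc' -> no
  Pos 1: window 'cc' -> MATCH
  Pos 2: window 'cd' -> no
  Pos 3: window 'da' -> no
  Pos 4: window 'ad' -> no
  Pos 5: window 'db' -> no
  Pos 6: window 'bc' -> no
  Pos 7: window 'ca' -> no
  Pos 8: window 'ad' -> no
  Pos 9: window 'dc' -> MATCH
  Pos 10: window 'ca' -> no
  Pos 11: window 'aa' -> no
  Pos 12: window 'aa' -> no
  Pos 13: window 'ac' -> no
  Pos 14: window 'c' -> no
Total matches: 2

2


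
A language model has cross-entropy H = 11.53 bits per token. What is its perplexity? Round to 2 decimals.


Perplexity formula: PP = 2^H
H = 11.53
PP = 2^11.53
Decompose: 2^11.53 = 2^11 * 2^0.53
2^11 = 2048, 2^0.53 ~ 1.4439292
PP ~ 2048 * 1.4439292 = 2957.1670016
Rounded to 2 decimals: 2957.17

2957.17


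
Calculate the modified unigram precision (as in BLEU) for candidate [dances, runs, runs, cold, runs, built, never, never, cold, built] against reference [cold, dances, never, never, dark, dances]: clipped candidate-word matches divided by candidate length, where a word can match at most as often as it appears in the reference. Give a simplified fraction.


Reference word counts: {'cold': 1, 'dances': 2, 'dark': 1, 'never': 2}
Checking each candidate word (with clipping):
  'dances' -> in reference (ref count 2, used 1/2) -> match (matches: 1)
  'runs' -> not in reference -> no match (matches: 1)
  'runs' -> not in reference -> no match (matches: 1)
  'cold' -> in reference (ref count 1, used 1/1) -> match (matches: 2)
  'runs' -> not in reference -> no match (matches: 2)
  'built' -> not in reference -> no match (matches: 2)
  'never' -> in reference (ref count 2, used 1/2) -> match (matches: 3)
  'never' -> in reference (ref count 2, used 2/2) -> match (matches: 4)
  'cold' -> ref count 1 already used up (1/1) -> clipped, no match (matches: 4)
  'built' -> not in reference -> no match (matches: 4)
Clipped matches: 4, Candidate length: 10
Precision = 4/10 = 2/5

2/5


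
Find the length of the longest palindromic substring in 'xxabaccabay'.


Scanning 'xxabaccabay' for palindromic substrings.
Substring at positions 2-9: 'abaccaba'.
Check: reverse('abaccaba') = 'abaccaba' -> palindrome confirmed.
Neighbouring characters ('x' / 'y') break symmetry, so it cannot extend further.
No longer palindromic substring exists; longest length = 8

8


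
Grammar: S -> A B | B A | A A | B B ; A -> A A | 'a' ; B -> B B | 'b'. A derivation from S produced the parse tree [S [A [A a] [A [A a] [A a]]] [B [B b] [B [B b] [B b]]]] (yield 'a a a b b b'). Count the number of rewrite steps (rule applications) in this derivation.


Every bracketed nonterminal node [X ...] in the tree is produced by exactly one rule application.
Reading the tree off as a leftmost derivation:
  Step 1: S  =>  A B   (applied S -> A B)
  Step 2: A B  =>  A A B   (applied A -> A A)
  Step 3: A A B  =>  a A B   (applied A -> a)
  Step 4: a A B  =>  a A A B   (applied A -> A A)
  Step 5: a A A B  =>  a a A B   (applied A -> a)
  Step 6: a a A B  =>  a a a B   (applied A -> a)
  Step 7: a a a B  =>  a a a B B   (applied B -> B B)
  Step 8: a a a B B  =>  a a a b B   (applied B -> b)
  Step 9: a a a b B  =>  a a a b B B   (applied B -> B B)
  Step 10: a a a b B B  =>  a a a b b B   (applied B -> b)
  Step 11: a a a b b B  =>  a a a b b b   (applied B -> b)
Final yield: a a a b b b
Total rewrite steps: 11

11


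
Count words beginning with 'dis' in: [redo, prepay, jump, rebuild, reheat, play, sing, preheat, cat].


Checking each word for prefix 'dis':
  'redo' -> no (count: 0)
  'prepay' -> no (count: 0)
  'jump' -> no (count: 0)
  'rebuild' -> no (count: 0)
  'reheat' -> no (count: 0)
  'play' -> no (count: 0)
  'sing' -> no (count: 0)
  'preheat' -> no (count: 0)
  'cat' -> no (count: 0)
Total with prefix 'dis': 0

0


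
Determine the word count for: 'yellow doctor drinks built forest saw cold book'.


Counting words by splitting on spaces:
  Word 1: 'yellow'
  Word 2: 'doctor'
  Word 3: 'drinks'
  Word 4: 'built'
  Word 5: 'forest'
  Word 6: 'saw'
  Word 7: 'cold'
  Word 8: 'book'
Total words: 8

8


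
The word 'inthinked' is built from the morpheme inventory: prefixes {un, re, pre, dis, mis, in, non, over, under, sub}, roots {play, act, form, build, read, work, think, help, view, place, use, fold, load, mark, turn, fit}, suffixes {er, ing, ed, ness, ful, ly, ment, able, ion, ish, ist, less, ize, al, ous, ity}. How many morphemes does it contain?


Segmenting 'inthinked' against the inventory:
  'in' -> prefix (morpheme 1)
  'think' -> root (morpheme 2)
  'ed' -> suffix (morpheme 3)
Total morphemes: 3

3


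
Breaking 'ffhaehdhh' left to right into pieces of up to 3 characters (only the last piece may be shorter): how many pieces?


'ffhaehdhh' has 9 characters.
Chunking with max size 3:
  Chunk 1: 'ffh' (positions 0-2)
  Chunk 2: 'aeh' (positions 3-5)
  Chunk 3: 'dhh' (positions 6-8)
Total chunks: ceil(9 / 3) = 3

3


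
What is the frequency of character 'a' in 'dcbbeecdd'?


Scanning 'dcbbeecdd' for 'a':
  No matches found.
Total occurrences of 'a': 0

0


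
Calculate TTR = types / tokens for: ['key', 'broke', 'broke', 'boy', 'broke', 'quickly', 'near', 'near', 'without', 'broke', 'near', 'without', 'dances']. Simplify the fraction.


Tokens: 13
Unique types: ('boy', 'broke', 'dances', 'key', 'near', 'quickly', 'without') = 7
TTR = 7/13
Already in lowest terms.

7/13


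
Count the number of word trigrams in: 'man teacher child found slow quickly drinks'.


Word trigrams from [7] words:
  Trigram 1: (man teacher child)
  Trigram 2: (teacher child found)
  Trigram 3: (child found slow)
  Trigram 4: (found slow quickly)
  Trigram 5: (slow quickly drinks)
Total word trigrams: 7 - 2 = 5

5
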